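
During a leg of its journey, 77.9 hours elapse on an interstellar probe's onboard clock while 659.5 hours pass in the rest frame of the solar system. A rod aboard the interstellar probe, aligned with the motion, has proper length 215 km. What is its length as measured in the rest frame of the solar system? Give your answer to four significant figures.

From Δt = γΔτ: γ = 659.5/77.9 = 8.46598.
L = L₀/γ = 215/8.46598 = 25.40 km.

25.40 km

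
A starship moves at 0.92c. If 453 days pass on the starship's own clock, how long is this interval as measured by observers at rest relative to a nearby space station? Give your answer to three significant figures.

1160 days

γ = 1/√(1 − β²) = 1/√(1 − 0.8464) = 1/√0.1536 = 1/0.391918 = 2.5516.
The onboard clock measures proper time, so the interval in the rest frame of a nearby space station is dilated: Δt = γ·Δτ = 2.5516 × 453 days = 1160 days.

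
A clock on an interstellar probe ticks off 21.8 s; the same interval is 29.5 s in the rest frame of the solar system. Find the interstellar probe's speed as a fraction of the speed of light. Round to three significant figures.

0.674c

γ = Δt/Δτ = 29.5/21.8 = 1.3532.
β = √(1 − 1/γ²) = √(1 − 0.546105) = √0.453895 = 0.674.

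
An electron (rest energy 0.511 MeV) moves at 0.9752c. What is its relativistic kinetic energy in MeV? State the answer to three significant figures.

γ = 1/√(1 − β²) = 1/√(1 − 0.95101504) = 1/√0.04898496 = 1/0.221325 = 4.5182.
Kinetic energy: K = (γ − 1)mc² = (4.5182 − 1) × 0.511 MeV = 3.5182 × 0.511 = 1.80 MeV.

1.80 MeV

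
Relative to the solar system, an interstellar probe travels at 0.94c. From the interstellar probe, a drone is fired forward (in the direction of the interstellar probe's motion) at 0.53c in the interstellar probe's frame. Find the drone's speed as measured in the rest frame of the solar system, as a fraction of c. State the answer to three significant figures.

Relativistic velocity addition: u = (u' + v)/(1 + u'v/c²), with u' = 0.53c and v = 0.94c.
Numerator: 0.53 + 0.94 = 1.47. Denominator: 1 + (0.53)(0.94) = 1.4982.
u = 1.47/1.4982 = 0.98118, so the speed is 0.981c.

0.981c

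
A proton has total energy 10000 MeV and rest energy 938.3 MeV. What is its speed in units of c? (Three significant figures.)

Total energy E = γmc² gives γ = 10000/938.3 = 10.658.
Hence β = √(1 − 1/γ²) = √(1 − 0.00880336) = √0.99119664 = 0.996.

0.996c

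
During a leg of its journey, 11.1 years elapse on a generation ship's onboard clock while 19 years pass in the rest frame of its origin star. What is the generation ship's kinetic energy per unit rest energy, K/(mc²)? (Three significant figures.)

γ = Δt/Δτ = 19/11.1 = 1.71171.
Since K = (γ−1)mc², K/(mc²) = 1.71171 − 1 = 0.712.

0.712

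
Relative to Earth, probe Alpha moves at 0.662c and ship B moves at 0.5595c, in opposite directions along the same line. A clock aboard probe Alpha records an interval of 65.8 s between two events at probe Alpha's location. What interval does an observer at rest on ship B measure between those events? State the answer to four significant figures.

Transform probe Alpha's velocity into ship B's frame: (0.662 + 0.5595)/(1 + 0.662·0.5595) = 1.2215/1.370389, so the relative speed is 0.89135c.
At |u| = 0.89135c, γ = (1 − 0.794505)^(−1/2) = 2.206.
Probe Alpha's interval is proper; time dilation gives Δt_B = γΔτ = 2.206 × 65.8 s = 145.2 s.

145.2 s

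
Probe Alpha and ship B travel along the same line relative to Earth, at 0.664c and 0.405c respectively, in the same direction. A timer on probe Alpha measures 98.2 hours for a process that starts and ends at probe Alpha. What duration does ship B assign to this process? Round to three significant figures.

105 hours

The velocity of probe Alpha relative to ship B is (0.664 − 0.405)c / (1 − 0.664×0.405) = 0.35427c; relative speed 0.35427c.
At |u| = 0.35427c, γ = (1 − 0.125507)^(−1/2) = 1.0694.
The clock on probe Alpha records proper time, so ship B measures Δt = γΔτ = 1.0694 × 98.2 = 105 hours.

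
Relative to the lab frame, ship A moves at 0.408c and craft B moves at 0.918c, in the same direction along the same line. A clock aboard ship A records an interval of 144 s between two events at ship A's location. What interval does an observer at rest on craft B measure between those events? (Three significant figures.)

Speed of ship A in craft B's frame: u = (v_A − v_B)/(1 − v_A v_B/c²) = (0.408 − 0.918)/(1 − 0.408×0.918) = −0.51/0.625456 = −0.81541; |u| = 0.81541c.
At |u| = 0.81541c, γ = (1 − 0.664893)^(−1/2) = 1.7275.
Ship A's interval is proper; time dilation gives Δt_B = γΔτ = 1.7275 × 144 s = 249 s.

249 s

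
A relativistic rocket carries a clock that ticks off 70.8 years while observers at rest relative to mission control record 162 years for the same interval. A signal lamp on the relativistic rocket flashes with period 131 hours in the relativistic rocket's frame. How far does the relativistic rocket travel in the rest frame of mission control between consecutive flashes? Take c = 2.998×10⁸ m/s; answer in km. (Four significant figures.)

2.910×10^11 km

γ = Δt/Δτ = 162/70.8 = 2.28814.
β = √(1 − 1/γ²) = 0.89944. Lab-frame period = γτ = 2.28814×131 hours = 299.75 hours. Distance = βc × γτ = 0.89944 × 2.998×10⁸ m/s × 1079100 s = 2.9098×10^14 m = 2.910×10^11 km.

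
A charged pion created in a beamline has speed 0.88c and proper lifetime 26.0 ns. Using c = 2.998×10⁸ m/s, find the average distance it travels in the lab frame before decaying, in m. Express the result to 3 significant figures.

14.4 m

β² = 0.7744, so γ = 1/√0.2256 = 2.1054.
Lab-frame lifetime: Δt = γτ = 2.1054 × 26.0 ns = 54.74 ns.
Distance: d = vΔt = 0.88 × 2.998×10⁸ m/s × 5.4740×10^-8 s = 14.4 m.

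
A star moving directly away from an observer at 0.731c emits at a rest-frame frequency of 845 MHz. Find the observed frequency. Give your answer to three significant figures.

333 MHz

Relativistic Doppler (source moving away): f_obs = f_src · √((1−β)/(1+β)).
With β = 0.731: factor = √(0.269/1.731) = 0.39421.
f_obs = 845 × 0.39421 = 333 MHz.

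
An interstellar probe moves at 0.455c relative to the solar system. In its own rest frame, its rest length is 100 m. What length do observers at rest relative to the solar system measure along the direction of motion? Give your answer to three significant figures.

89.0 m

Lorentz factor: γ = (1 − 0.207025)^(−1/2) = 1.123.
Along the direction of motion the measured length is L₀/γ = 100/1.123 = 89.0 m.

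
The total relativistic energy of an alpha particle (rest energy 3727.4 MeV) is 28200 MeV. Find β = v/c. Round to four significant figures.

0.9912

γ = E/(mc²) = 28200/3727.4 = 7.5656.
β = √(1 − 1/γ²) = √(1 − 0.0174708) = √0.9825292 = 0.9912.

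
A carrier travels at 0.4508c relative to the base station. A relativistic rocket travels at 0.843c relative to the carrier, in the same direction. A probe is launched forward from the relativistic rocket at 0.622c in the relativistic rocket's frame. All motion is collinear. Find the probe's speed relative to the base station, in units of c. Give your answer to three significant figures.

Compose velocities in two stages. Stage 1 (into S'): u₁ = (0.622+0.843)/(1+0.622×0.843) = 0.96107.
Stage 2 (into S): u = (0.96107+0.4508)/(1+0.96107×0.4508) = 0.98508, so the speed is 0.985c.

0.985c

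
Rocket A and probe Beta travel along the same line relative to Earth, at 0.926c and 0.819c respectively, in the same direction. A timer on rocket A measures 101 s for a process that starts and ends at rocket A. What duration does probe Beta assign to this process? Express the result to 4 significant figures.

Speed of rocket A in probe Beta's frame: u = (v_A − v_B)/(1 − v_A v_B/c²) = (0.926 − 0.819)/(1 − 0.926×0.819) = 0.107/0.241606 = 0.44287; |u| = 0.44287c.
γ for this relative speed: γ = 1/√(1 − 0.196134) = 1.1153.
Rocket A's interval is proper; time dilation gives Δt_B = γΔτ = 1.1153 × 101 s = 112.6 s.

112.6 s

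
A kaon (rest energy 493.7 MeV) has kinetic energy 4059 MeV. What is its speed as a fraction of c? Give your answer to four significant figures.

0.9941c

K = (γ−1)mc², so γ = 1 + 4059/493.7 = 9.2216.
Then v/c = √(1 − γ⁻²) = √(1 − 0.0117595) = √0.9882405 = 0.9941.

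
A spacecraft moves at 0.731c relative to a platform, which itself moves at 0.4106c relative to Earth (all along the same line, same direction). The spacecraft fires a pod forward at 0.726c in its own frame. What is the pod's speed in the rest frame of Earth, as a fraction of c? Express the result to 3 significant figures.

0.980c

Compose velocities in two stages. Stage 1 (into S'): u₁ = (0.726+0.731)/(1+0.726×0.731) = 0.95185.
Stage 2 (into S): u = (0.95185+0.4106)/(1+0.95185×0.4106) = 0.9796, so the speed is 0.980c.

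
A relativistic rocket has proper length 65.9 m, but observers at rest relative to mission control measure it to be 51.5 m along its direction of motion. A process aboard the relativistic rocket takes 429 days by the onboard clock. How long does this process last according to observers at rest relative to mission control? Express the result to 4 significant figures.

γ = L₀/L = 65.9/51.5 = 1.27961.
Δt = γΔτ = 1.27961 × 429 = 549.0 days.

549.0 days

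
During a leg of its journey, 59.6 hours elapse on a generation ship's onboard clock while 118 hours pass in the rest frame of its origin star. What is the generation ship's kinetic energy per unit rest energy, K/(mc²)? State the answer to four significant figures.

0.9799

From Δt = γΔτ: γ = 118/59.6 = 1.97987.
Since K = (γ−1)mc², K/(mc²) = 1.97987 − 1 = 0.9799.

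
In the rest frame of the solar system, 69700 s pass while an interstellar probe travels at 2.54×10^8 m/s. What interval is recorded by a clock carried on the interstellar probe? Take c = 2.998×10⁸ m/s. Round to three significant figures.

37000 s

β = v/c = (2.54×10^8 m/s)/(2.998×10⁸ m/s) = 0.847231.
With β = 0.847231, γ = 1/√(1 − 0.847231²) = 1/√0.2821996 = 1.8824.
The moving clock records proper time: Δτ = Δt/γ = 69700/1.8824 = 37000 s.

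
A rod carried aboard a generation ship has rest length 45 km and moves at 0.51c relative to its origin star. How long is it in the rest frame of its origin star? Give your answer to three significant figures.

Lorentz factor: γ = (1 − 0.2601)^(−1/2) = 1.1626.
Along the direction of motion the measured length is L₀/γ = 45/1.1626 = 38.7 km.

38.7 km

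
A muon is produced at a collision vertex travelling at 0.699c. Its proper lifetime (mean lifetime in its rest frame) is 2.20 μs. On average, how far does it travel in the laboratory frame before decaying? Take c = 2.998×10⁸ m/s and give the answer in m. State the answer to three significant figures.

645 m

With β = 0.699, γ = 1/√(1 − 0.699²) = 1/√0.511399 = 1.3984.
Lab-frame lifetime: Δt = γτ = 1.3984 × 2.20 μs = 3.0765 μs.
Distance: d = vΔt = 0.699 × 2.998×10⁸ m/s × 3.0765×10^-6 s = 645 m.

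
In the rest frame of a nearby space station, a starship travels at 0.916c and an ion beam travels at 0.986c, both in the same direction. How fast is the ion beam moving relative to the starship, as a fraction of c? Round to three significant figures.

0.723c

Transform to the starship's frame: u' = (u − v)/(1 − uv/c²).
u' = (0.986 − 0.916)/(1 − 0.986×0.916) = 0.07/0.096824 = 0.72296.
Speed in the starship's frame: 0.723c (in the same direction).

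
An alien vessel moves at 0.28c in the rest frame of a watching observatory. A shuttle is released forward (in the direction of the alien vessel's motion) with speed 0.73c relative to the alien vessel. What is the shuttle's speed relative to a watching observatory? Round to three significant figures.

0.839c

In units of c, u = (u' + v)/(1 + u'v) with u' = 0.73 and v = 0.28.
Numerator: 0.73 + 0.28 = 1.01. Denominator: 1 + (0.73)(0.28) = 1.2044.
u = 1.01/1.2044 = 0.83859, so the speed is 0.839c.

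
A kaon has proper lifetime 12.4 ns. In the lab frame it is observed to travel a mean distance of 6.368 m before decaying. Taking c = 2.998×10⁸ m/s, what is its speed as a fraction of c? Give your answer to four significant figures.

Lab distance = (lab lifetime)·v = γτ·βc, so βγ = d/(cτ) = 6.368/(2.998×10⁸ × 1.240×10^-8) = 1.713.
With βγ = 1.713: γ² = 1 + (βγ)² = 3.93437, and β = (βγ)/γ = 1.713/1.98352 = 0.8636.

0.8636c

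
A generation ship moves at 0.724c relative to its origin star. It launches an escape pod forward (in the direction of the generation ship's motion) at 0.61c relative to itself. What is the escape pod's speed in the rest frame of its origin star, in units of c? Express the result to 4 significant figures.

0.9253c

Relativistic velocity addition: u = (u' + v)/(1 + u'v/c²), with u' = 0.61c and v = 0.724c.
Numerator: 0.61 + 0.724 = 1.334. Denominator: 1 + (0.61)(0.724) = 1.44164.
u = 1.334/1.44164 = 0.92534, so the speed is 0.9253c.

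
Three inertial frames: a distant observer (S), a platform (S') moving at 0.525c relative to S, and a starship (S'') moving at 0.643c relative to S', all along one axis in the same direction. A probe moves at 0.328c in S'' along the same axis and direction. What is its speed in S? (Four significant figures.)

First combine the probe and starship (S''→S'): u₁ = (0.328 + 0.643)/(1 + 0.328×0.643) = 0.971/1.210904 = 0.80188.
Then combine with the platform (S'→S): u = (0.80188 + 0.525)/(1 + 0.80188×0.525) = 1.32688/1.420987 = 0.93377.

0.9338c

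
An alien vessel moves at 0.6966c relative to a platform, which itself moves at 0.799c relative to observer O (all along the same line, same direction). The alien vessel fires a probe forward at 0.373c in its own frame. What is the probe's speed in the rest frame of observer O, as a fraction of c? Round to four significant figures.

First combine the probe and alien vessel (S''→S'): u₁ = (0.373 + 0.6966)/(1 + 0.373×0.6966) = 1.0696/1.2598318 = 0.849.
Then combine with the platform (S'→S): u = (0.849 + 0.799)/(1 + 0.849×0.799) = 1.648/1.678351 = 0.98192.

0.9819c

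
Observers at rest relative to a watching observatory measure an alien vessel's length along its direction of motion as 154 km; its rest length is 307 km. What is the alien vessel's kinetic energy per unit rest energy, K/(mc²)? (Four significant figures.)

From L = L₀/γ: γ = 307/154 = 1.99351.
K/(mc²) = γ − 1 = 1.99351 − 1 = 0.9935.

0.9935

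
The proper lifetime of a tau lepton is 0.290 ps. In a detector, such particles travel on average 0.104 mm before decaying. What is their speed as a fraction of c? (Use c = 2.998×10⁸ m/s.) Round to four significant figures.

0.7672c

Let x = d/(cτ) = 1.040×10^-4 m / (2.998×10⁸ m/s × 2.900×10^-13 s) = 1.1962. Since d = βγcτ, x = βγ = β/√(1−β²).
Solving: β² = x²/(1+x²) = 1.43089/2.43089 = 0.588628, so β = 0.7672.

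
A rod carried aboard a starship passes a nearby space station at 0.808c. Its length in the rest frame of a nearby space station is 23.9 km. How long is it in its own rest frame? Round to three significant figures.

γ = 1/√(1 − β²) = 1/√(1 − 0.652864) = 1/√0.347136 = 1/0.589182 = 1.6973.
Proper length: L₀ = γ·L = 1.6973 × 23.9 = 40.6 km.

40.6 km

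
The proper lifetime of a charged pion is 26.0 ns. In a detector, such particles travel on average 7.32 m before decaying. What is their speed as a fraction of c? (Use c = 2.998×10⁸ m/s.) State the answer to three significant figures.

d = βγcτ ⇒ βγ = d/(cτ) = 7.320 m / (7.7948 m) = 0.93909.
β = (βγ)/√(1+(βγ)²) = 0.93909/√1.88189 = 0.685.

0.685c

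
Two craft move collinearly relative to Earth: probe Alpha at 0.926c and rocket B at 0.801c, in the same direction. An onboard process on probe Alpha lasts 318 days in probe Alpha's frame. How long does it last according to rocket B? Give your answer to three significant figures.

363 days

The velocity of probe Alpha relative to rocket B is (0.926 − 0.801)c / (1 − 0.926×0.801) = 0.48398c; relative speed 0.48398c.
γ for this relative speed: γ = 1/√(1 − 0.234237) = 1.1428.
Probe Alpha's interval is proper; time dilation gives Δt_B = γΔτ = 1.1428 × 318 days = 363 days.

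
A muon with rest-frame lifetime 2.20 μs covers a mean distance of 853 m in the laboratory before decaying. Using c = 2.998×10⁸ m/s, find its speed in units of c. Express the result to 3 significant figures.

0.791c

Lab distance = (lab lifetime)·v = γτ·βc, so βγ = d/(cτ) = 853.0/(2.998×10⁸ × 2.200×10^-6) = 1.2933.
With βγ = 1.2933: γ² = 1 + (βγ)² = 2.67262, and β = (βγ)/γ = 1.2933/1.63481 = 0.791.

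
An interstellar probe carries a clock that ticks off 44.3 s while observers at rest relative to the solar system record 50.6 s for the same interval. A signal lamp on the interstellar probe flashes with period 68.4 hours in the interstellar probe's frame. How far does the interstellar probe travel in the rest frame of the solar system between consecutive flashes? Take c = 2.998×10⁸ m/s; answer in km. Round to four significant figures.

From Δt = γΔτ: γ = 50.6/44.3 = 1.14221.
β = √(1 − 1/γ²) = 0.48323. Lab-frame period = γτ = 1.14221×68.4 hours = 78.127 hours. Distance = βc × γτ = 0.48323 × 2.998×10⁸ m/s × 281257.2 s = 4.0746×10^13 m = 4.075×10^10 km.

4.075×10^10 km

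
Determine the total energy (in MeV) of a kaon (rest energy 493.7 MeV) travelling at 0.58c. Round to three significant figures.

With β = 0.58, γ = 1/√(1 − 0.58²) = 1/√0.6636 = 1.2276.
Total energy: E = γmc² = 1.2276 × 493.7 MeV = 606 MeV.

606 MeV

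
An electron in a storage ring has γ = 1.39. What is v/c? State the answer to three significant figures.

β = √(1 − 1/γ²) = √(1 − 1/1.9321) = √0.482428 = 0.695.

0.695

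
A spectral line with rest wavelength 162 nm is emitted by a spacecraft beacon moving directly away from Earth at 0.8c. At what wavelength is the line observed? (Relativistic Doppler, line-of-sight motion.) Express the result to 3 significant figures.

486 nm

Relativistic Doppler for wavelength: λ_obs = λ_src · √((1+β)/(1−β)).
With β = 0.8: factor = √(1.8/0.2) = 3.
λ_obs = 162 × 3 = 486 nm.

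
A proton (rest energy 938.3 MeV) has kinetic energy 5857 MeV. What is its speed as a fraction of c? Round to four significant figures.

γ = 1 + K/(mc²) = 1 + 5857/938.3 = 7.2421.
β = √(1 − 1/γ²) = √(1 − 0.0190665) = √0.9809335 = 0.9904.

0.9904c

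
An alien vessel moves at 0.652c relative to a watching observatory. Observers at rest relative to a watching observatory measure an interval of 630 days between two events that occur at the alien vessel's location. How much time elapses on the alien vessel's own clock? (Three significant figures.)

Lorentz factor: γ = (1 − 0.425104)^(−1/2) = 1.3189.
The moving clock records proper time: Δτ = Δt/γ = 630/1.3189 = 478 days.

478 days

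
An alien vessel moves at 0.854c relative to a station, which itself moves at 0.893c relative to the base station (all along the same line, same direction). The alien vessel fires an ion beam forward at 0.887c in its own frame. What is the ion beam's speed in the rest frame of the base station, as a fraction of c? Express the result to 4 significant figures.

Compose velocities in two stages. Stage 1 (into S'): u₁ = (0.887+0.854)/(1+0.887×0.854) = 0.99061.
Stage 2 (into S): u = (0.99061+0.893)/(1+0.99061×0.893) = 0.99947, so the speed is 0.9995c.

0.9995c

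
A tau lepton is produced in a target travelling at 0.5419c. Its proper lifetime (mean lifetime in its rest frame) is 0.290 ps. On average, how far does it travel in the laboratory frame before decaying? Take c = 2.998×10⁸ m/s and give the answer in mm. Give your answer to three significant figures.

0.0561 mm

Lorentz factor: γ = (1 − 0.29365561)^(−1/2) = 1.1898.
Lab-frame lifetime: Δt = γτ = 1.1898 × 0.290 ps = 0.34504 ps.
Distance: d = vΔt = 0.5419 × 2.998×10⁸ m/s × 3.4504×10^-13 s = 5.61×10^-5 m = 0.0561 mm.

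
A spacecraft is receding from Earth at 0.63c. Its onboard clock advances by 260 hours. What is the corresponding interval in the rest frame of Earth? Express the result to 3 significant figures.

335 hours

γ = 1/√(1 − β²) = 1/√(1 − 0.3969) = 1/√0.6031 = 1/0.776595 = 1.2877.
The onboard clock measures proper time, so the interval in the rest frame of Earth is dilated: Δt = γ·Δτ = 1.2877 × 260 hours = 335 hours.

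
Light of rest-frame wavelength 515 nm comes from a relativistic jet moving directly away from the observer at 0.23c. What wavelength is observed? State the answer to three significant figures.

Relativistic Doppler for wavelength: λ_obs = λ_src · √((1+β)/(1−β)).
With β = 0.23: factor = √(1.23/0.77) = 1.2639.
λ_obs = 515 × 1.2639 = 651 nm.

651 nm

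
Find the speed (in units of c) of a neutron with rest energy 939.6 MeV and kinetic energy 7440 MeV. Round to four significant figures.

0.9937c

K = (γ−1)mc², so γ = 1 + 7440/939.6 = 8.9183.
Then v/c = √(1 − γ⁻²) = √(1 − 0.0125729) = √0.9874271 = 0.9937.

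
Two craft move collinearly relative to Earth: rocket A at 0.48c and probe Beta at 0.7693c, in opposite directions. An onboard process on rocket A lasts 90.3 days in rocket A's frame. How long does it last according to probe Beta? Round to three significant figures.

The velocity of rocket A relative to probe Beta is (0.48 + 0.7693)c / (1 + 0.48×0.7693) = 0.91239c; relative speed 0.91239c.
γ for this relative speed: γ = 1/√(1 − 0.832456) = 2.4431.
Rocket A's interval is proper; time dilation gives Δt_B = γΔτ = 2.4431 × 90.3 days = 221 days.

221 days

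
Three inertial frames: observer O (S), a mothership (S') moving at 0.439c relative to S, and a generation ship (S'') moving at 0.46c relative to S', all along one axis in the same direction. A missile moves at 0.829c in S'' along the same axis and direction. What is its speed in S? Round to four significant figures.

Compose velocities in two stages. Stage 1 (into S'): u₁ = (0.829+0.46)/(1+0.829×0.46) = 0.93315.
Stage 2 (into S): u = (0.93315+0.439)/(1+0.93315×0.439) = 0.9734, so the speed is 0.9734c.

0.9734c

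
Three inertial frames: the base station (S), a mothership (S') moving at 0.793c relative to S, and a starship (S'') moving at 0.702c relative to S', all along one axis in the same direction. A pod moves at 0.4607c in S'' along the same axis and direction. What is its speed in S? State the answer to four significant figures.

0.9852c

Compose velocities in two stages. Stage 1 (into S'): u₁ = (0.4607+0.702)/(1+0.4607×0.702) = 0.87856.
Stage 2 (into S): u = (0.87856+0.793)/(1+0.87856×0.793) = 0.98518, so the speed is 0.9852c.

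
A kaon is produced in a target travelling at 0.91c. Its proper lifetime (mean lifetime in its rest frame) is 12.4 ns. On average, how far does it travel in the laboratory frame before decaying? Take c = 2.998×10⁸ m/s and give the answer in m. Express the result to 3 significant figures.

8.16 m

Lorentz factor: γ = (1 − 0.8281)^(−1/2) = 2.4119.
Lab-frame lifetime: Δt = γτ = 2.4119 × 12.4 ns = 29.908 ns.
Distance: d = vΔt = 0.91 × 2.998×10⁸ m/s × 2.9908×10^-8 s = 8.16 m.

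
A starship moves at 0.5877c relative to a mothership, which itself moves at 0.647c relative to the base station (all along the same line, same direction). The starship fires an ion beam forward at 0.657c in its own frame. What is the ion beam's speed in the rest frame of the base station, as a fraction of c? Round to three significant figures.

Compose velocities in two stages. Stage 1 (into S'): u₁ = (0.657+0.5877)/(1+0.657×0.5877) = 0.89797.
Stage 2 (into S): u = (0.89797+0.647)/(1+0.89797×0.647) = 0.97722, so the speed is 0.977c.

0.977c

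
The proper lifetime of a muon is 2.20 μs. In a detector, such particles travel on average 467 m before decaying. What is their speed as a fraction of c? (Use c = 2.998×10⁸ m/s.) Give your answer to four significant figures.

d = βγcτ ⇒ βγ = d/(cτ) = 467.0 m / (659.56 m) = 0.70805.
β = (βγ)/√(1+(βγ)²) = 0.70805/√1.501335 = 0.5779.

0.5779c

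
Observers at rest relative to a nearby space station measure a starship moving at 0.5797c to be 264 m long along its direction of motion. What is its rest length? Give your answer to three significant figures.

β² = 0.33605209, so γ = 1/√0.66394791 = 1.2272.
Proper length: L₀ = γ·L = 1.2272 × 264 = 324 m.

324 m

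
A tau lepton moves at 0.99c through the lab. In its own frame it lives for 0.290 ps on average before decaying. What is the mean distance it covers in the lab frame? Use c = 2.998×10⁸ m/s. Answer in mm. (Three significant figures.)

0.610 mm

γ = 1/√(1 − β²) = 1/√(1 − 0.9801) = 1/√0.0199 = 1/0.141067 = 7.0888.
Lab-frame lifetime: Δt = γτ = 7.0888 × 0.290 ps = 2.0558 ps.
Distance: d = vΔt = 0.99 × 2.998×10⁸ m/s × 2.0558×10^-12 s = 6.10×10^-4 m = 0.610 mm.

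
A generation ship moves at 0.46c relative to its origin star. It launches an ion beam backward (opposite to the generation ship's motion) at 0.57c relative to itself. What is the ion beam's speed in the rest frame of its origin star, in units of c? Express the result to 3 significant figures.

0.149c

Relativistic velocity addition: u = (u' + v)/(1 + u'v/c²), with u' = −0.57c and v = 0.46c.
Numerator: −0.57 + 0.46 = −0.11. Denominator: 1 + (−0.57)(0.46) = 0.7378.
u = −0.11/0.7378 = −0.14909, so the speed is 0.149c.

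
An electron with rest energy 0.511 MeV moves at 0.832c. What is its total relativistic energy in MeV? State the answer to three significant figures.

0.921 MeV

γ = 1/√(1 − β²) = 1/√(1 − 0.692224) = 1/√0.307776 = 1/0.554776 = 1.8025.
Total energy: E = γmc² = 1.8025 × 0.511 MeV = 0.921 MeV.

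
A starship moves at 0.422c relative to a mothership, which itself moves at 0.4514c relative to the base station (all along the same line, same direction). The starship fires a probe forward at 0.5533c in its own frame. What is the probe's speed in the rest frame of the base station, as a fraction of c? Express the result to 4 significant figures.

0.9154c

Compose velocities in two stages. Stage 1 (into S'): u₁ = (0.5533+0.422)/(1+0.5533×0.422) = 0.79068.
Stage 2 (into S): u = (0.79068+0.4514)/(1+0.79068×0.4514) = 0.91537, so the speed is 0.9154c.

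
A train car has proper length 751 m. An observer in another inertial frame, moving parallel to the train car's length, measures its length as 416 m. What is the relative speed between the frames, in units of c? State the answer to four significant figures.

0.8326c

Length contraction gives γ = L₀/L = 751/416 = 1.8053.
β = √(1 − 1/γ²) = √0.693168 = 0.8326.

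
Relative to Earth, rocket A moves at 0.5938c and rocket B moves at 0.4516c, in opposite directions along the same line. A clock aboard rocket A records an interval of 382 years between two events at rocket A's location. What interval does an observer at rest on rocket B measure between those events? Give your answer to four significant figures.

674.8 years

Speed of rocket A in rocket B's frame: u = (v_A + v_B)/(1 + v_A v_B/c²) = (0.5938 + 0.4516)/(1 + 0.5938×0.4516) = 1.0454/1.26816008 = 0.82434; |u| = 0.82434c.
At |u| = 0.82434c, γ = (1 − 0.679536)^(−1/2) = 1.7665.
The clock on rocket A records proper time, so rocket B measures Δt = γΔτ = 1.7665 × 382 = 674.8 years.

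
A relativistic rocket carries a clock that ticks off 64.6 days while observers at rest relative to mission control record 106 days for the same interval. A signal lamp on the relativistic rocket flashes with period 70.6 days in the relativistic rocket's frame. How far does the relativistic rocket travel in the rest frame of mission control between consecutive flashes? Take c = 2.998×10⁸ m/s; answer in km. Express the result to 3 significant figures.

γ = Δt/Δτ = 106/64.6 = 1.64087.
β = √(1 − 1/γ²) = 0.79284. Lab-frame period = γτ = 1.64087×70.6 days = 115.85 days. Distance = βc × γτ = 0.79284 × 2.998×10⁸ m/s × 10009440 s = 2.3792×10^15 m = 2.38×10^12 km.

2.38×10^12 km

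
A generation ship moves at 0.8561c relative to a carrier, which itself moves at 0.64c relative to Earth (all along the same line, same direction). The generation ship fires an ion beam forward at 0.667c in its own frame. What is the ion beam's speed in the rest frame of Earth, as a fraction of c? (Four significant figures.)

Compose velocities in two stages. Stage 1 (into S'): u₁ = (0.667+0.8561)/(1+0.667×0.8561) = 0.9695.
Stage 2 (into S): u = (0.9695+0.64)/(1+0.9695×0.64) = 0.99322, so the speed is 0.9932c.

0.9932c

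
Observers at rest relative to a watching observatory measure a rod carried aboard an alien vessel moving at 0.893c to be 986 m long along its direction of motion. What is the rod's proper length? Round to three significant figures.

2190 m

With β = 0.893, γ = 1/√(1 − 0.893²) = 1/√0.202551 = 2.2219.
Proper length: L₀ = γ·L = 2.2219 × 986 = 2190 m.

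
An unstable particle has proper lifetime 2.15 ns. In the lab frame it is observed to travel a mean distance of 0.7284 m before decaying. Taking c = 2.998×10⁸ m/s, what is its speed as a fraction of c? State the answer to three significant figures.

0.749c

Let x = d/(cτ) = 0.7284 m / (2.998×10⁸ m/s × 2.150×10^-9 s) = 1.1301. Since d = βγcτ, x = βγ = β/√(1−β²).
Solving: β² = x²/(1+x²) = 1.27713/2.27713 = 0.560851, so β = 0.749.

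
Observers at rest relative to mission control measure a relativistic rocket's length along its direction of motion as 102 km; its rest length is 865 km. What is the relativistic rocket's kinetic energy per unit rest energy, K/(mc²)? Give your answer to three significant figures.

7.48

γ = L₀/L = 865/102 = 8.48039.
K/(mc²) = γ − 1 = 8.48039 − 1 = 7.48.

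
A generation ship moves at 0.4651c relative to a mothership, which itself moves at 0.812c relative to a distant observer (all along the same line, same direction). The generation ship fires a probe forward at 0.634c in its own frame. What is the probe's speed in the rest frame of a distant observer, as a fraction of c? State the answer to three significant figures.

0.983c

Apply u = (u'+v)/(1+u'v) twice. Probe in the mothership frame: (0.634+0.4651)/(1+0.634·0.4651) = 1.0991/1.2948734 = 0.84881c.
That velocity, transformed to the rest frame of a distant observer: (0.84881+0.812)/(1+0.84881·0.812) = 1.66081/1.68923372 = 0.98317c.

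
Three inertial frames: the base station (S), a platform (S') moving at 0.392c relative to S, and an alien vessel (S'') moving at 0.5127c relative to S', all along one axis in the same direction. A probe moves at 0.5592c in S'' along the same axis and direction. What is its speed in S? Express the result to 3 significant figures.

First combine the probe and alien vessel (S''→S'): u₁ = (0.5592 + 0.5127)/(1 + 0.5592×0.5127) = 1.0719/1.28670184 = 0.83306.
Then combine with the platform (S'→S): u = (0.83306 + 0.392)/(1 + 0.83306×0.392) = 1.22506/1.32655952 = 0.92349.

0.923c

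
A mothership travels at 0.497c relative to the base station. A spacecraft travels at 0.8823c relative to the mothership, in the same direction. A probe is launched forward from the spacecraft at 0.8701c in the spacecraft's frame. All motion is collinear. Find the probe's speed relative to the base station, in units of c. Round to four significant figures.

0.9971c

Apply u = (u'+v)/(1+u'v) twice. Probe in the mothership frame: (0.8701+0.8823)/(1+0.8701·0.8823) = 1.7524/1.76768923 = 0.99135c.
That velocity, transformed to the rest frame of the base station: (0.99135+0.497)/(1+0.99135·0.497) = 1.48835/1.49270095 = 0.99709c.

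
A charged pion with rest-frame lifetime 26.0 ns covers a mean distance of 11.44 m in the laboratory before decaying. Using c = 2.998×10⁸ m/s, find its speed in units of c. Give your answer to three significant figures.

d = βγcτ ⇒ βγ = d/(cτ) = 11.44 m / (7.7948 m) = 1.4676.
β = (βγ)/√(1+(βγ)²) = 1.4676/√3.15385 = 0.826.

0.826c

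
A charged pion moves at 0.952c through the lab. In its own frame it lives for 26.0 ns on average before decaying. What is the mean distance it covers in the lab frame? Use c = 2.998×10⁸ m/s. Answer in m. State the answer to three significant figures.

γ = 1/√(1 − β²) = 1/√(1 − 0.906304) = 1/√0.093696 = 1/0.306098 = 3.2669.
Lab-frame lifetime: Δt = γτ = 3.2669 × 26.0 ns = 84.939 ns.
Distance: d = vΔt = 0.952 × 2.998×10⁸ m/s × 8.4939×10^-8 s = 24.2 m.

24.2 m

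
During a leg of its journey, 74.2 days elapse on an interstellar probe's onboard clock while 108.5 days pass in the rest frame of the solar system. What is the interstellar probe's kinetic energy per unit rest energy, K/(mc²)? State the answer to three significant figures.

The time-dilation ratio gives γ = 108.5/74.2 = 1.46226.
K/(mc²) = γ − 1 = 1.46226 − 1 = 0.462.

0.462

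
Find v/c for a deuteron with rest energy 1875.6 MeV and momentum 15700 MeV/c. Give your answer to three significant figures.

0.993

pc/(mc²) = 15700/1875.6 = 8.3707 = βγ = β/√(1−β²).
So β² = x²/(1 + x²) with x = 8.3707: x² = 70.0686, β² = 70.0686/71.0686 = 0.985929, β = 0.993.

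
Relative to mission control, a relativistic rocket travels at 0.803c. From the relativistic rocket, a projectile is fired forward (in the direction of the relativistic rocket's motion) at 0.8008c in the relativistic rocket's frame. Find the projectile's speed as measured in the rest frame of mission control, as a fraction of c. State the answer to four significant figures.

0.9761c

In units of c, u = (u' + v)/(1 + u'v) with u' = 0.8008 and v = 0.803.
Numerator: 0.8008 + 0.803 = 1.6038. Denominator: 1 + (0.8008)(0.803) = 1.6430424.
u = 1.6038/1.6430424 = 0.97612, so the speed is 0.9761c.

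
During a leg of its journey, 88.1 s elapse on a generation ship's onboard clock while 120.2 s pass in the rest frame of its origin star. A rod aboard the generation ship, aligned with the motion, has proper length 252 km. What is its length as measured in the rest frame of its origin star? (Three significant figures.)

γ = Δt/Δτ = 120.2/88.1 = 1.36436.
L = L₀/γ = 252/1.36436 = 185 km.

185 km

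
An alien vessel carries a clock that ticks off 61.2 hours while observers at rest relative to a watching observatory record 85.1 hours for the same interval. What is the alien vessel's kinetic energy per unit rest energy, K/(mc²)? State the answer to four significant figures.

The time-dilation ratio gives γ = 85.1/61.2 = 1.39052.
Since K = (γ−1)mc², K/(mc²) = 1.39052 − 1 = 0.3905.

0.3905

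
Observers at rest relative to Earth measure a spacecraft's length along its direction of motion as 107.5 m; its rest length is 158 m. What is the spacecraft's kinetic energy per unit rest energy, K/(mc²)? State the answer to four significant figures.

0.4698

From L = L₀/γ: γ = 158/107.5 = 1.46977.
K/(mc²) = γ − 1 = 1.46977 − 1 = 0.4698.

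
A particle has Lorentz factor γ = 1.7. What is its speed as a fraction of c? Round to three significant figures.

0.809c

β = √(1 − 1/γ²) = √(1 − 1/2.89) = √0.653979 = 0.809.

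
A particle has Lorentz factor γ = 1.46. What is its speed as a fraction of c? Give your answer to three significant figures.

β = √(1 − 1/γ²) = √(1 − 1/2.1316) = √0.530869 = 0.729.

0.729c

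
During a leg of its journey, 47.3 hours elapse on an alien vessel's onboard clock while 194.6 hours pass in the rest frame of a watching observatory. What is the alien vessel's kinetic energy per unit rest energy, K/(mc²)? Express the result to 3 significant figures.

The time-dilation ratio gives γ = 194.6/47.3 = 4.11416.
K/(mc²) = γ − 1 = 4.11416 − 1 = 3.11.

3.11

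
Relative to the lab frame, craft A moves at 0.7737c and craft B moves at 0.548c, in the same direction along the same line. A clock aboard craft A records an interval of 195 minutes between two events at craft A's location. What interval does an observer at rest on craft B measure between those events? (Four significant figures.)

Transform craft A's velocity into craft B's frame: (0.7737 − 0.548)/(1 − 0.7737·0.548) = 0.2257/0.5760124, so the relative speed is 0.39183c.
γ for this relative speed: γ = 1/√(1 − 0.153531) = 1.0869.
The clock on craft A records proper time, so craft B measures Δt = γΔτ = 1.0869 × 195 = 211.9 minutes.

211.9 minutes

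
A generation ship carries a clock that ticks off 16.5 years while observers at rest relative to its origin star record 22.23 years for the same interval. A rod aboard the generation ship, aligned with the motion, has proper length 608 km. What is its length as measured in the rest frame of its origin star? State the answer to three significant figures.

451 km

γ = Δt/Δτ = 22.23/16.5 = 1.34727.
L = L₀/γ = 608/1.34727 = 451 km.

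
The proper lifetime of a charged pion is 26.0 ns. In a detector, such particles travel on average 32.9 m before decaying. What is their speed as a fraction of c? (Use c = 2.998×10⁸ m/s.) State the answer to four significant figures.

0.9731c

Lab distance = (lab lifetime)·v = γτ·βc, so βγ = d/(cτ) = 32.90/(2.998×10⁸ × 2.600×10^-8) = 4.2208.
With βγ = 4.2208: γ² = 1 + (βγ)² = 18.8152, and β = (βγ)/γ = 4.2208/4.33765 = 0.9731.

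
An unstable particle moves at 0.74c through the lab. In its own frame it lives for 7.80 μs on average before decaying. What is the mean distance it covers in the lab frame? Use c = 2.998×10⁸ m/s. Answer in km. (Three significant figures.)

2.57 km

γ = 1/√(1 − β²) = 1/√(1 − 0.5476) = 1/√0.4524 = 1/0.672607 = 1.4868.
Lab-frame lifetime: Δt = γτ = 1.4868 × 7.80 μs = 11.597 μs.
Distance: d = vΔt = 0.74 × 2.998×10⁸ m/s × 1.1597×10^-5 s = 2570 m = 2.57 km.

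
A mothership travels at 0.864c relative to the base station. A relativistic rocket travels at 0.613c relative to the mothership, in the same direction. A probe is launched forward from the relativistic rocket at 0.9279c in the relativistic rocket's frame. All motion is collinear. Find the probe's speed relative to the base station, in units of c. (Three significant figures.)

Apply u = (u'+v)/(1+u'v) twice. Probe in the mothership frame: (0.9279+0.613)/(1+0.9279·0.613) = 1.5409/1.5688027 = 0.98221c.
That velocity, transformed to the rest frame of the base station: (0.98221+0.864)/(1+0.98221·0.864) = 1.84621/1.84862944 = 0.99869c.

0.999c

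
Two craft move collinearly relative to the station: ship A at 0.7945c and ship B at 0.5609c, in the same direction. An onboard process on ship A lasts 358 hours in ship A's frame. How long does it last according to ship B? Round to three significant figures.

The velocity of ship A relative to ship B is (0.7945 − 0.5609)c / (1 − 0.7945×0.5609) = 0.42138c; relative speed 0.42138c.
At |u| = 0.42138c, γ = (1 − 0.177561)^(−1/2) = 1.1027.
The clock on ship A records proper time, so ship B measures Δt = γΔτ = 1.1027 × 358 = 395 hours.

395 hours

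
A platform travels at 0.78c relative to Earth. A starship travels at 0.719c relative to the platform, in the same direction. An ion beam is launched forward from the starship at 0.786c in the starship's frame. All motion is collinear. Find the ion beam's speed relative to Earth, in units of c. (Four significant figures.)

Apply u = (u'+v)/(1+u'v) twice. Ion beam in the platform frame: (0.786+0.719)/(1+0.786·0.719) = 1.505/1.565134 = 0.96158c.
That velocity, transformed to the rest frame of Earth: (0.96158+0.78)/(1+0.96158·0.78) = 1.74158/1.7500324 = 0.99517c.

0.9952c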